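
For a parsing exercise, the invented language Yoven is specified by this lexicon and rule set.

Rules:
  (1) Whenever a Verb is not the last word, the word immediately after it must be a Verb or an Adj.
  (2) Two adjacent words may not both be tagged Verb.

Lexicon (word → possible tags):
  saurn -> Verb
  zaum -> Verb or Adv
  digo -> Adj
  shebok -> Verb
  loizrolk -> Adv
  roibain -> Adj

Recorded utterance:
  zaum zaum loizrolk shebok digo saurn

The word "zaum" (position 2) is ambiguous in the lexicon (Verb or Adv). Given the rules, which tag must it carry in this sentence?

Adv

Candidates per position — 1:zaum {Verb,Adv}; 2:zaum {Verb,Adv}; 3:loizrolk {Adv}; 4:shebok {Verb}; 5:digo {Adj}; 6:saurn {Verb}.
Position 1: Verb is ruled out by rule 1; that leaves Adv.
Position 2: Verb is ruled out by rule 1; that leaves Adv.
The unique satisfying tagging is: Adv Adv Adv Verb Adj Verb.
Rule-by-rule: rule 1 ✓; rule 2 ✓.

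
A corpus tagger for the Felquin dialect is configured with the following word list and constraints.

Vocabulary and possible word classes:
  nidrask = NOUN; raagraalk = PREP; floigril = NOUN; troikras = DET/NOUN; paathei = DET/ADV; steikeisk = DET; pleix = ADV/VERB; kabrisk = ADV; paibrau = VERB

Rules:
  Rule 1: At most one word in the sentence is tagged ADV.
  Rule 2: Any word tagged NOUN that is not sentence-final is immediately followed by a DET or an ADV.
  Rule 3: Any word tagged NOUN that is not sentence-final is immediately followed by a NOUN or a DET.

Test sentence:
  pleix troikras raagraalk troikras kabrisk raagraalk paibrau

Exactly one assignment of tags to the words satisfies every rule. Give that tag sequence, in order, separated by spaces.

Candidates per position — 1:pleix {ADV,VERB}; 2:troikras {DET,NOUN}; 3:raagraalk {PREP}; 4:troikras {DET,NOUN}; 5:kabrisk {ADV}; 6:raagraalk {PREP}; 7:paibrau {VERB}.
If word 1 were ADV, no tagging could satisfy rule 1; so word 1 is VERB.
If word 2 were NOUN, no tagging could satisfy rule 2; so word 2 is DET.
If word 4 were NOUN, no tagging could satisfy rule 3; so word 4 is DET.
So the tagging must be: VERB DET PREP DET ADV PREP VERB.
Verifying each rule — rule 1 ✓; rule 2 ✓; rule 3 ✓.

VERB DET PREP DET ADV PREP VERB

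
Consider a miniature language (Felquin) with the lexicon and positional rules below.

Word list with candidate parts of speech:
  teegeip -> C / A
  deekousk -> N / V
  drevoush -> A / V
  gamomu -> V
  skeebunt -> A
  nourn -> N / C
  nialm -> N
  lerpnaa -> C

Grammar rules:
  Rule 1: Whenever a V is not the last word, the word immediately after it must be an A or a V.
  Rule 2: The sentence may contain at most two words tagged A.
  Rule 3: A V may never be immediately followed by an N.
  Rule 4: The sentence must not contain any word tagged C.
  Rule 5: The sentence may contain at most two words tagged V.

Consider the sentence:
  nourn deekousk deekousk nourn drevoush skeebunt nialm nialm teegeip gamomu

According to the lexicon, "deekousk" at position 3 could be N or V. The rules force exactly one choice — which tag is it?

Candidates per position — 1:nourn {N,C}; 2:deekousk {N,V}; 3:deekousk {N,V}; 4:nourn {N,C}; 5:drevoush {A,V}; 6:skeebunt {A}; 7:nialm {N}; 8:nialm {N}; 9:teegeip {C,A}; 10:gamomu {V}.
Position 1: C is ruled out by rule 4; that leaves N.
Position 2: V is ruled out by rule 1; that leaves N.
Position 3: V is ruled out by rule 1; that leaves N.
Position 4: C is ruled out by rule 4; that leaves N.
Position 9: C is ruled out by rule 4; that leaves A.
Position 5: A is ruled out by rule 2; that leaves V.
The only consistent sequence is: N N N N V A N N A V.
Rule-by-rule: rule 1 ok; rule 2 ok; rule 3 ok; rule 4 ok; rule 5 ok.

N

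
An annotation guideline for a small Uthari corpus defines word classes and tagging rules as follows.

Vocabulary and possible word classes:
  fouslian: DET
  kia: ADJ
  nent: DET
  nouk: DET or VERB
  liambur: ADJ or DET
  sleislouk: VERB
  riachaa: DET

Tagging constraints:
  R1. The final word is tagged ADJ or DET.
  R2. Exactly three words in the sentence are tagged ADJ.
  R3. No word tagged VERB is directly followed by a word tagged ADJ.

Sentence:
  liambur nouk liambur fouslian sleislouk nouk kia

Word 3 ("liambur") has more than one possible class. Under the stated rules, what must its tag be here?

ADJ

Candidates per position — 1:liambur {ADJ,DET}; 2:nouk {DET,VERB}; 3:liambur {ADJ,DET}; 4:fouslian {DET}; 5:sleislouk {VERB}; 6:nouk {DET,VERB}; 7:kia {ADJ}.
At position 1, choosing DET makes rule 2 impossible to satisfy; hence ADJ.
At position 3, choosing DET makes rule 2 impossible to satisfy; hence ADJ.
At position 6, choosing VERB makes rule 3 impossible to satisfy; hence DET.
At position 2, choosing VERB makes rule 3 impossible to satisfy; hence DET.
The unique satisfying tagging is: ADJ DET ADJ DET VERB DET ADJ.
Verifying each rule — rule 1 satisfied; rule 2 satisfied; rule 3 satisfied.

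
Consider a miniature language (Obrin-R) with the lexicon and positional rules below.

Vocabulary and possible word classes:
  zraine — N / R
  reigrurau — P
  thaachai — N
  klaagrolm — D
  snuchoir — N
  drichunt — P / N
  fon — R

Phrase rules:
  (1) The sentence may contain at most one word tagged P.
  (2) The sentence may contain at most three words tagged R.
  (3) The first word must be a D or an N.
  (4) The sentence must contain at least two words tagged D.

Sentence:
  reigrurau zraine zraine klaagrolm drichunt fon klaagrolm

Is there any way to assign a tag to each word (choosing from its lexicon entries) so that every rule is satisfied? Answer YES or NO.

NO

Candidates per position — 1:reigrurau {P}; 2:zraine {N,R}; 3:zraine {N,R}; 4:klaagrolm {D}; 5:drichunt {P,N}; 6:fon {R}; 7:klaagrolm {D}.
Rule 3 cannot be satisfied by any choice of tags from the lexicon.
So there is no consistent tagging.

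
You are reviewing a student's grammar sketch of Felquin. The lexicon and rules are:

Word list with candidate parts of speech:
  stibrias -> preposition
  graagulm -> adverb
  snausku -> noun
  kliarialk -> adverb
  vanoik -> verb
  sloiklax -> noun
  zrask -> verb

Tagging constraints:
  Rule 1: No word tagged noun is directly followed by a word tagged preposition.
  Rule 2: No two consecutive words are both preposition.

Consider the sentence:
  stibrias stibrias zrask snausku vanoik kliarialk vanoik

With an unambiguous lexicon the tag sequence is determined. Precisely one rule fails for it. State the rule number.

2

Fixed tagging: preposition preposition verb noun verb adverb verb.
Applying the rules: R1 ok, R2 fails.
Only rule 2 fails.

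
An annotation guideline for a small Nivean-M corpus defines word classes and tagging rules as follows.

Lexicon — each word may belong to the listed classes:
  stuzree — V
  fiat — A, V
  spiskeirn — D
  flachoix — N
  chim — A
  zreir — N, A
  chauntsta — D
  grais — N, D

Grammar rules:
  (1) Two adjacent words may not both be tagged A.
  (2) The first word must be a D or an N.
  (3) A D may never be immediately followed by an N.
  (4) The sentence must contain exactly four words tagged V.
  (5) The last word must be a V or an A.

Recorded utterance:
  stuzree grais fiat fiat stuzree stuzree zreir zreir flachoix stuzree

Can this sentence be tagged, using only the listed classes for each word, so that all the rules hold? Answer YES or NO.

NO

Candidates per position — 1:stuzree {V}; 2:grais {N,D}; 3:fiat {A,V}; 4:fiat {A,V}; 5:stuzree {V}; 6:stuzree {V}; 7:zreir {N,A}; 8:zreir {N,A}; 9:flachoix {N}; 10:stuzree {V}.
Rule 2 cannot be satisfied by any choice of tags from the lexicon.
So there is no consistent tagging.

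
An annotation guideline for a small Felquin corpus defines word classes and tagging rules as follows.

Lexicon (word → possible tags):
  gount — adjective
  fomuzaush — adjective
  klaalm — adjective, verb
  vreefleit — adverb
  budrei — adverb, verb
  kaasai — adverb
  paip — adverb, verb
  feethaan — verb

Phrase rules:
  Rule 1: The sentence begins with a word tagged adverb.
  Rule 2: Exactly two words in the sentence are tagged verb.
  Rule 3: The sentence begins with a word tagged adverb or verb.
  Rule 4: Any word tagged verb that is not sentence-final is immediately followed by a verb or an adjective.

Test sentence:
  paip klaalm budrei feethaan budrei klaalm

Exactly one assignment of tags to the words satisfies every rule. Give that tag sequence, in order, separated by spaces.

Candidates per position — 1:paip {adverb,verb}; 2:klaalm {adjective,verb}; 3:budrei {adverb,verb}; 4:feethaan {verb}; 5:budrei {adverb,verb}; 6:klaalm {adjective,verb}.
If word 1 were verb, no tagging could satisfy rule 1; so word 1 is adverb.
If word 5 were adverb, no tagging could satisfy rule 4; so word 5 is verb.
If word 6 were verb, no tagging could satisfy rule 2; so word 6 is adjective.
If word 2 were verb, no tagging could satisfy rule 2; so word 2 is adjective.
If word 3 were verb, no tagging could satisfy rule 2; so word 3 is adverb.
The only consistent sequence is: adverb adjective adverb verb verb adjective.
Check: rule 1 ok; rule 2 ok; rule 3 ok; rule 4 ok.

adverb adjective adverb verb verb adjective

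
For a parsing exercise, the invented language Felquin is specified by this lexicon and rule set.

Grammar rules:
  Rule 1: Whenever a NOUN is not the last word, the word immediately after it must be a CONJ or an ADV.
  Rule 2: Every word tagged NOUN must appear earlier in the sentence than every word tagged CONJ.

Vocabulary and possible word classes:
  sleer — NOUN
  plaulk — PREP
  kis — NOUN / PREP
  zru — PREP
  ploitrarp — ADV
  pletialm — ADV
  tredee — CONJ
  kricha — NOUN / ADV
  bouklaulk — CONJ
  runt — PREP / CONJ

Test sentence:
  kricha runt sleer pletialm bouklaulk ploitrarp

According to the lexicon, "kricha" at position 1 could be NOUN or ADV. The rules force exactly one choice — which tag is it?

Candidates per position — 1:kricha {NOUN,ADV}; 2:runt {PREP,CONJ}; 3:sleer {NOUN}; 4:pletialm {ADV}; 5:bouklaulk {CONJ}; 6:ploitrarp {ADV}.
At position 2, choosing CONJ makes rule 2 impossible to satisfy; hence PREP.
At position 1, choosing NOUN makes rule 1 impossible to satisfy; hence ADV.
So the tagging must be: ADV PREP NOUN ADV CONJ ADV.
Rule-by-rule: rule 1 ok; rule 2 ok.

ADV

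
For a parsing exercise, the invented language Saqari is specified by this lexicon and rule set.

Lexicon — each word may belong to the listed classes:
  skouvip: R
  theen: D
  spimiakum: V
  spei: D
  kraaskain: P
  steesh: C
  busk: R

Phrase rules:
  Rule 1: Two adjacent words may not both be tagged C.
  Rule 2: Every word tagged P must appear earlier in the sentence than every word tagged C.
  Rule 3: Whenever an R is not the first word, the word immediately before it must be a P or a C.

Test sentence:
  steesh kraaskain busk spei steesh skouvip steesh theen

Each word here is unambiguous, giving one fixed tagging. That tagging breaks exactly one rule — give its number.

2

Fixed tagging: C P R D C R C D.
Applying the rules: R1 holds, R2 violated, R3 holds.
Only rule 2 fails.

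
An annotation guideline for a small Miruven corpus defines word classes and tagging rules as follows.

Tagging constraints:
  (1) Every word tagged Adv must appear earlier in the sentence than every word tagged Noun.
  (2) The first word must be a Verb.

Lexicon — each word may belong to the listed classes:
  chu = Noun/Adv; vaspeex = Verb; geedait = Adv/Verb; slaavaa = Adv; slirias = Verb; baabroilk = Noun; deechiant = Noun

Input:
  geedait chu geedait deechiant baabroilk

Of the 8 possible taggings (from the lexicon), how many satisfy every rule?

Candidates per position — 1:geedait {Adv,Verb}; 2:chu {Noun,Adv}; 3:geedait {Adv,Verb}; 4:deechiant {Noun}; 5:baabroilk {Noun}.
There are 8 candidate sequences in total.
The sequences that satisfy every rule: Verb Noun Verb Noun Noun; Verb Adv Adv Noun Noun; Verb Adv Verb Noun Noun.
Count = 3.

3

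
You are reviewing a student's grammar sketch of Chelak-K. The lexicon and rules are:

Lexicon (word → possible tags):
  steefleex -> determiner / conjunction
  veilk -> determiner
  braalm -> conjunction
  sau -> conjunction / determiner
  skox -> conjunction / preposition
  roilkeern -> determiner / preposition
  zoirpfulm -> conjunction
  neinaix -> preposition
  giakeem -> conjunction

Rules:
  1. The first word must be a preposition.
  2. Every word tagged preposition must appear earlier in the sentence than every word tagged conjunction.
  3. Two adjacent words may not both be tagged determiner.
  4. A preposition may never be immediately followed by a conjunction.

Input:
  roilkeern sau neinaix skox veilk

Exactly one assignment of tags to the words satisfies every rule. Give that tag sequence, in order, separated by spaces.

Candidates per position — 1:roilkeern {determiner,preposition}; 2:sau {conjunction,determiner}; 3:neinaix {preposition}; 4:skox {conjunction,preposition}; 5:veilk {determiner}.
Word 1 cannot be determiner — rule 1 would then fail for every completion. It is preposition.
Word 2 cannot be conjunction — rule 2 would then fail for every completion. It is determiner.
Word 4 cannot be conjunction — rule 4 would then fail for every completion. It is preposition.
The unique satisfying tagging is: preposition determiner preposition preposition determiner.
Verifying each rule — rule 1 ✓; rule 2 ✓; rule 3 ✓; rule 4 ✓.

preposition determiner preposition preposition determiner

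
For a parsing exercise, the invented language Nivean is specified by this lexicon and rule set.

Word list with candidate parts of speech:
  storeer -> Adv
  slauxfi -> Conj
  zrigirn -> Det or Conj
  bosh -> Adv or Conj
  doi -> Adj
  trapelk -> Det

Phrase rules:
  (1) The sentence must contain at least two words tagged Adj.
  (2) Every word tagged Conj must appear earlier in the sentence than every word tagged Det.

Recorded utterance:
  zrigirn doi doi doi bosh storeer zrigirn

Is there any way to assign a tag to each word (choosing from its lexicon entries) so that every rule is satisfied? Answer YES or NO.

YES

Candidates per position — 1:zrigirn {Det,Conj}; 2:doi {Adj}; 3:doi {Adj}; 4:doi {Adj}; 5:bosh {Adv,Conj}; 6:storeer {Adv}; 7:zrigirn {Det,Conj}.
One satisfying assignment: Conj Adj Adj Adj Conj Adv Det.
Check: rule 1 ok; rule 2 ok.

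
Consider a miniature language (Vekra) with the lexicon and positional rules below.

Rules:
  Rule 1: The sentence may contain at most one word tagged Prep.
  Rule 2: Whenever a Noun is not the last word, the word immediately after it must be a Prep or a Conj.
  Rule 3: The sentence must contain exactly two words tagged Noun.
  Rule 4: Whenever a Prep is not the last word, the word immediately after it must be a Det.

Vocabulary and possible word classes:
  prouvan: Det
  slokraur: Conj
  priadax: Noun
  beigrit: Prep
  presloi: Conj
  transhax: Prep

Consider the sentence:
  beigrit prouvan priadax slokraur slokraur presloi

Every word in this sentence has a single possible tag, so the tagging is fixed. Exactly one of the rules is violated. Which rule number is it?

3

Fixed tagging: Prep Det Noun Conj Conj Conj.
Applying the rules: R1 holds, R2 holds, R3 violated, R4 holds.
Only rule 3 fails.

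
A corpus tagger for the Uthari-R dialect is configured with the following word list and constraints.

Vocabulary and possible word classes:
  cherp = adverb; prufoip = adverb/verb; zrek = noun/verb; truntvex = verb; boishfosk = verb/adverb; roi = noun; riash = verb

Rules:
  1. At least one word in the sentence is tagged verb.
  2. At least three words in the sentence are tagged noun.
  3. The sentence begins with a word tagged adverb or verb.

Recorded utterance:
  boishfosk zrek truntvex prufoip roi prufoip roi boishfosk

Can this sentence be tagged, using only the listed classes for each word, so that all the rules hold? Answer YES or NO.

YES

Candidates per position — 1:boishfosk {verb,adverb}; 2:zrek {noun,verb}; 3:truntvex {verb}; 4:prufoip {adverb,verb}; 5:roi {noun}; 6:prufoip {adverb,verb}; 7:roi {noun}; 8:boishfosk {verb,adverb}.
One satisfying assignment: adverb noun verb adverb noun verb noun verb.
Checking: rule 1 satisfied; rule 2 satisfied; rule 3 satisfied.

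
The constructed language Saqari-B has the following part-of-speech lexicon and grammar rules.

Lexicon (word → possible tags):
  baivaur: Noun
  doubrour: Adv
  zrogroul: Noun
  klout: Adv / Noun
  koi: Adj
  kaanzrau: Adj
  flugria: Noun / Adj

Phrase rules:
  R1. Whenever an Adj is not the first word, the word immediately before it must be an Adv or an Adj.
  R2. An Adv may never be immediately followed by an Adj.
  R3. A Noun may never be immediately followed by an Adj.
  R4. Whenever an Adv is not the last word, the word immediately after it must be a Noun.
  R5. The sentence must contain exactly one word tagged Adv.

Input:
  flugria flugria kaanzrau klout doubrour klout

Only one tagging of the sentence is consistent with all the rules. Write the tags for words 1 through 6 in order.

Candidates per position — 1:flugria {Noun,Adj}; 2:flugria {Noun,Adj}; 3:kaanzrau {Adj}; 4:klout {Adv,Noun}; 5:doubrour {Adv}; 6:klout {Adv,Noun}.
At position 1, choosing Noun makes rule 1 impossible to satisfy; hence Adj.
At position 2, choosing Noun makes rule 1 impossible to satisfy; hence Adj.
At position 4, choosing Adv makes rule 4 impossible to satisfy; hence Noun.
At position 6, choosing Adv makes rule 4 impossible to satisfy; hence Noun.
That leaves exactly one tagging: Adj Adj Adj Noun Adv Noun.
Check: rule 1 holds; rule 2 holds; rule 3 holds; rule 4 holds; rule 5 holds.

Adj Adj Adj Noun Adv Noun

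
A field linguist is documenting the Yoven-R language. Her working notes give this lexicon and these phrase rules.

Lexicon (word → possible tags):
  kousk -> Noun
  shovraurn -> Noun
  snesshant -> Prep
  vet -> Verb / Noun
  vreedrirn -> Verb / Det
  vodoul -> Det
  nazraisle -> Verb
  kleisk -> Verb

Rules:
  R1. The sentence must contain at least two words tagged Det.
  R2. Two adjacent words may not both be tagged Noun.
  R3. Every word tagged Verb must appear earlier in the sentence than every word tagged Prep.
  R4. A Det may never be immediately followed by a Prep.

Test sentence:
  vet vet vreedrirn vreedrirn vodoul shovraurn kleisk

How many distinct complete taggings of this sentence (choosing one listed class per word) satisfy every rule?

9

Candidates per position — 1:vet {Verb,Noun}; 2:vet {Verb,Noun}; 3:vreedrirn {Verb,Det}; 4:vreedrirn {Verb,Det}; 5:vodoul {Det}; 6:shovraurn {Noun}; 7:kleisk {Verb}.
There are 16 candidate sequences in total.
Checking each against the rules leaves 9 sequences.
Count = 9.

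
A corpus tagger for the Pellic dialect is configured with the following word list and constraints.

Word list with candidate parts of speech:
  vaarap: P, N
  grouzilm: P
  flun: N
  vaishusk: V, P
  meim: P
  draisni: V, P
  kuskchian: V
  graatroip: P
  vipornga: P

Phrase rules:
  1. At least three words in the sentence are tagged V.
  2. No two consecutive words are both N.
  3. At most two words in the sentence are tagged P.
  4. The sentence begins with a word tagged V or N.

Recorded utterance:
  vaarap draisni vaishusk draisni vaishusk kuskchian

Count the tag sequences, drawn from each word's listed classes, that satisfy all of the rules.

11

Candidates per position — 1:vaarap {P,N}; 2:draisni {V,P}; 3:vaishusk {V,P}; 4:draisni {V,P}; 5:vaishusk {V,P}; 6:kuskchian {V}.
There are 32 candidate sequences in total.
Checking each against the rules leaves 11 sequences.
Count = 11.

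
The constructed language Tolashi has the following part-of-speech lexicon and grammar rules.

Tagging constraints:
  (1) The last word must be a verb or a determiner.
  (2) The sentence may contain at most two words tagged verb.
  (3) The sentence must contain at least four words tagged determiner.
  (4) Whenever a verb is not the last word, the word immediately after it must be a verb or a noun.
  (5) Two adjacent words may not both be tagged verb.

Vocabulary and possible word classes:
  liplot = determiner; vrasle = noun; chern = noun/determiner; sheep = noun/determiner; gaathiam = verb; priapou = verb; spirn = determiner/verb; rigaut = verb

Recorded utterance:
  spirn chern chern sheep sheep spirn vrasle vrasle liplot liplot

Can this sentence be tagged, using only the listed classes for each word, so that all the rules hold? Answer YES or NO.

Candidates per position — 1:spirn {determiner,verb}; 2:chern {noun,determiner}; 3:chern {noun,determiner}; 4:sheep {noun,determiner}; 5:sheep {noun,determiner}; 6:spirn {determiner,verb}; 7:vrasle {noun}; 8:vrasle {noun}; 9:liplot {determiner}; 10:liplot {determiner}.
One satisfying assignment: verb noun determiner determiner determiner verb noun noun determiner determiner.
Rule-by-rule: rule 1 ✓; rule 2 ✓; rule 3 ✓; rule 4 ✓; rule 5 ✓.

YES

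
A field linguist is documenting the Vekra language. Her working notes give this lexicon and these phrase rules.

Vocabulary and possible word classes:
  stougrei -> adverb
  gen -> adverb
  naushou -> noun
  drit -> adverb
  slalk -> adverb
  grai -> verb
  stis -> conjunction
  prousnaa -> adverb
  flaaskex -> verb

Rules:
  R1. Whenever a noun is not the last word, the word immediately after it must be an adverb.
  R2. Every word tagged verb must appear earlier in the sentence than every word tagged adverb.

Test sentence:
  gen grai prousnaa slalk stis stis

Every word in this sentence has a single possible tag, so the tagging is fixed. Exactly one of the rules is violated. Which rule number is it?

Fixed tagging: adverb verb adverb adverb conjunction conjunction.
Applying the rules: R1 ok, R2 fails.
Only rule 2 fails.

2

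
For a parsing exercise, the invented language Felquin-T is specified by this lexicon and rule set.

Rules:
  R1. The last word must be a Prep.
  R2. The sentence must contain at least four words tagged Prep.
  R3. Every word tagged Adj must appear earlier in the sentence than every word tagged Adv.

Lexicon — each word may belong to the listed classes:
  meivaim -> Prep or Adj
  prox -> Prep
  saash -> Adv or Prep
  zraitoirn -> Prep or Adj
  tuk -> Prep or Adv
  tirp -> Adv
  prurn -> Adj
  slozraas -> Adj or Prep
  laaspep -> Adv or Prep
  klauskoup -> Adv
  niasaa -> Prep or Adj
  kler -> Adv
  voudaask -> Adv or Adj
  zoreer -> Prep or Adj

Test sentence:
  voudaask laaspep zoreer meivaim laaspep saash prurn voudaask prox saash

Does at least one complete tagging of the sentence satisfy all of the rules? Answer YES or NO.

YES

Candidates per position — 1:voudaask {Adv,Adj}; 2:laaspep {Adv,Prep}; 3:zoreer {Prep,Adj}; 4:meivaim {Prep,Adj}; 5:laaspep {Adv,Prep}; 6:saash {Adv,Prep}; 7:prurn {Adj}; 8:voudaask {Adv,Adj}; 9:prox {Prep}; 10:saash {Adv,Prep}.
One satisfying assignment: Adj Prep Adj Adj Prep Prep Adj Adj Prep Prep.
Check: rule 1 ok; rule 2 ok; rule 3 ok.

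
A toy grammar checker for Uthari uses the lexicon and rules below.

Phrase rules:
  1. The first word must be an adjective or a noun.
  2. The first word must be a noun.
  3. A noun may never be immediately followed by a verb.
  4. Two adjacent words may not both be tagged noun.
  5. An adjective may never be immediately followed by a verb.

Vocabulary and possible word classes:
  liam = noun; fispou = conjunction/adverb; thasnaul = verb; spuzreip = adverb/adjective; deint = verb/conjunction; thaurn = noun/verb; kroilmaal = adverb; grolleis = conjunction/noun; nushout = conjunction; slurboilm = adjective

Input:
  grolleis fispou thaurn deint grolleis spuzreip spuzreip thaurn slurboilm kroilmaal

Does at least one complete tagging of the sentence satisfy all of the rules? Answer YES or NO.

Candidates per position — 1:grolleis {conjunction,noun}; 2:fispou {conjunction,adverb}; 3:thaurn {noun,verb}; 4:deint {verb,conjunction}; 5:grolleis {conjunction,noun}; 6:spuzreip {adverb,adjective}; 7:spuzreip {adverb,adjective}; 8:thaurn {noun,verb}; 9:slurboilm {adjective}; 10:kroilmaal {adverb}.
One satisfying assignment: noun adverb verb verb noun adverb adjective noun adjective adverb.
Verifying each rule — rule 1 holds; rule 2 holds; rule 3 holds; rule 4 holds; rule 5 holds.

YES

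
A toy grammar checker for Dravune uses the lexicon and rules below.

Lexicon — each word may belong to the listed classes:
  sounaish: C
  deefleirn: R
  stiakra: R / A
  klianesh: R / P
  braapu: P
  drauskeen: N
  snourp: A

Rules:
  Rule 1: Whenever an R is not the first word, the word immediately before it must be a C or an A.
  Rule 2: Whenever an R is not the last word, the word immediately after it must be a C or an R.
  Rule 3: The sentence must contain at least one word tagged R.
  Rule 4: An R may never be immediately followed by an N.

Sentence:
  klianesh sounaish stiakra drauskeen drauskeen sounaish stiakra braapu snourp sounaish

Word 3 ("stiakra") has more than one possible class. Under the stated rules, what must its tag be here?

Candidates per position — 1:klianesh {R,P}; 2:sounaish {C}; 3:stiakra {R,A}; 4:drauskeen {N}; 5:drauskeen {N}; 6:sounaish {C}; 7:stiakra {R,A}; 8:braapu {P}; 9:snourp {A}; 10:sounaish {C}.
Position 3: R is ruled out by rule 2; that leaves A.
Position 7: R is ruled out by rule 2; that leaves A.
Position 1: P is ruled out by rule 3; that leaves R.
The unique satisfying tagging is: R C A N N C A P A C.
Rule-by-rule: rule 1 holds; rule 2 holds; rule 3 holds; rule 4 holds.

A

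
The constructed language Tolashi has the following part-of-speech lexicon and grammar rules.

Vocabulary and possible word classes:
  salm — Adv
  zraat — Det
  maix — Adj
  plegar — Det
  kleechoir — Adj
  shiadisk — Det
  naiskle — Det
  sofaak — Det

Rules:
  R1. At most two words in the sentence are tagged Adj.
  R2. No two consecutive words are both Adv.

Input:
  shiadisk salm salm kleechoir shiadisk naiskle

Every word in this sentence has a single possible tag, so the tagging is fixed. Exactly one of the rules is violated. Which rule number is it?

Fixed tagging: Det Adv Adv Adj Det Det.
Rule check: R1 holds, R2 violated.
Only rule 2 fails.

2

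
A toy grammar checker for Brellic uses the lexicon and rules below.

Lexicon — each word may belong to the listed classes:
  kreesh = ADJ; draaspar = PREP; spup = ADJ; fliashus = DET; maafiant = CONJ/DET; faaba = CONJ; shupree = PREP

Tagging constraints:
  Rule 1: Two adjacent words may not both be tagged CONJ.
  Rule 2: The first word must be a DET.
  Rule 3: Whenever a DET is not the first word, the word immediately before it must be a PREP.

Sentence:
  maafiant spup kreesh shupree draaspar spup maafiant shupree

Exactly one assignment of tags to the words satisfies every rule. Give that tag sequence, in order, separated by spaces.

Candidates per position — 1:maafiant {CONJ,DET}; 2:spup {ADJ}; 3:kreesh {ADJ}; 4:shupree {PREP}; 5:draaspar {PREP}; 6:spup {ADJ}; 7:maafiant {CONJ,DET}; 8:shupree {PREP}.
Position 1: CONJ is ruled out by rule 2; that leaves DET.
Position 7: DET is ruled out by rule 3; that leaves CONJ.
That leaves exactly one tagging: DET ADJ ADJ PREP PREP ADJ CONJ PREP.
Check: rule 1 ✓; rule 2 ✓; rule 3 ✓.

DET ADJ ADJ PREP PREP ADJ CONJ PREP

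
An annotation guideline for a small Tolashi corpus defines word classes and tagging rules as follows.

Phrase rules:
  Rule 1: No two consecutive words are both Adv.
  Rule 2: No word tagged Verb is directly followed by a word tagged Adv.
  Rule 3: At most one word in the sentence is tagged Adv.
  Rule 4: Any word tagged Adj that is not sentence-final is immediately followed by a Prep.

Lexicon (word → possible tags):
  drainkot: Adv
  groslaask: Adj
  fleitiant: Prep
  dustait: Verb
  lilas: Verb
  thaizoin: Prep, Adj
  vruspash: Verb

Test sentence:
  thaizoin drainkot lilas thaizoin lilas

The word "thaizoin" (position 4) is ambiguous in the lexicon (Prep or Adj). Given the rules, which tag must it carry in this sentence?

Prep

Candidates per position — 1:thaizoin {Prep,Adj}; 2:drainkot {Adv}; 3:lilas {Verb}; 4:thaizoin {Prep,Adj}; 5:lilas {Verb}.
At position 1, choosing Adj makes rule 4 impossible to satisfy; hence Prep.
At position 4, choosing Adj makes rule 4 impossible to satisfy; hence Prep.
So the tagging must be: Prep Adv Verb Prep Verb.
Checking: rule 1 satisfied; rule 2 satisfied; rule 3 satisfied; rule 4 satisfied.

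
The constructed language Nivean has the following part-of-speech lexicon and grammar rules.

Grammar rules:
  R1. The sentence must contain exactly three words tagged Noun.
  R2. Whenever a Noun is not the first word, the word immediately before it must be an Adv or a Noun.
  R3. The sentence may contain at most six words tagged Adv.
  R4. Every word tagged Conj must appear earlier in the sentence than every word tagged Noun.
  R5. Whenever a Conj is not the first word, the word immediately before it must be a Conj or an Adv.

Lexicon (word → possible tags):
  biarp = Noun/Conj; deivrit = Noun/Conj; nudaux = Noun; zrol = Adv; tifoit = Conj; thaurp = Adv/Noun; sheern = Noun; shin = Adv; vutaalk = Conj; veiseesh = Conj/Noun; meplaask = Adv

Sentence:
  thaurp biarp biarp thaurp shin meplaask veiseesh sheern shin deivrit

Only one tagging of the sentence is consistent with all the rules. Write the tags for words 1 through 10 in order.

Candidates per position — 1:thaurp {Adv,Noun}; 2:biarp {Noun,Conj}; 3:biarp {Noun,Conj}; 4:thaurp {Adv,Noun}; 5:shin {Adv}; 6:meplaask {Adv}; 7:veiseesh {Conj,Noun}; 8:sheern {Noun}; 9:shin {Adv}; 10:deivrit {Noun,Conj}.
If word 7 were Conj, no tagging could satisfy rule 2; so word 7 is Noun.
If word 10 were Conj, no tagging could satisfy rule 4; so word 10 is Noun.
If word 1 were Noun, no tagging could satisfy rule 1; so word 1 is Adv.
If word 2 were Noun, no tagging could satisfy rule 1; so word 2 is Conj.
If word 3 were Noun, no tagging could satisfy rule 1; so word 3 is Conj.
If word 4 were Noun, no tagging could satisfy rule 1; so word 4 is Adv.
So the tagging must be: Adv Conj Conj Adv Adv Adv Noun Noun Adv Noun.
Rule-by-rule: rule 1 holds; rule 2 holds; rule 3 holds; rule 4 holds; rule 5 holds.

Adv Conj Conj Adv Adv Adv Noun Noun Adv Noun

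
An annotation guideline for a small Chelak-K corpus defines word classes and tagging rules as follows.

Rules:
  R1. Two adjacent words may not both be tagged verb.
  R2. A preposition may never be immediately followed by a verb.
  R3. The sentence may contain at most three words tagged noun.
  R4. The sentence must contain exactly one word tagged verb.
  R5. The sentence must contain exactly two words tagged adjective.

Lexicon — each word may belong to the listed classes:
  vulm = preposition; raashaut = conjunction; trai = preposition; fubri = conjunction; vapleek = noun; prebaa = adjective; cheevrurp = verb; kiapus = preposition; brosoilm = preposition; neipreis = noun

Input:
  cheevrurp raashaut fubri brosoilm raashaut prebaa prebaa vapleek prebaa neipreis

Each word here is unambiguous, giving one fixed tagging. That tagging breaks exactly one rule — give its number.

5

Fixed tagging: verb conjunction conjunction preposition conjunction adjective adjective noun adjective noun.
Applying the rules: R1 ✓, R2 ✓, R3 ✓, R4 ✓, R5 ✗.
Only rule 5 fails.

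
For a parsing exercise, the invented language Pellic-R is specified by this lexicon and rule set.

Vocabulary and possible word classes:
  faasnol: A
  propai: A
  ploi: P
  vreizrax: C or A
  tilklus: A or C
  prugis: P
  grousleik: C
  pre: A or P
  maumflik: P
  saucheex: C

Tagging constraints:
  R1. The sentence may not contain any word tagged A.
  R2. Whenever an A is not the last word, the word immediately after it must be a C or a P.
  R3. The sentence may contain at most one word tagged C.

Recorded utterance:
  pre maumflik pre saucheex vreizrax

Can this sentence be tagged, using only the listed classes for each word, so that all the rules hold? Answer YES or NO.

Candidates per position — 1:pre {A,P}; 2:maumflik {P}; 3:pre {A,P}; 4:saucheex {C}; 5:vreizrax {C,A}.
Every candidate sequence violates at least one rule; no consistent tagging exists.

NO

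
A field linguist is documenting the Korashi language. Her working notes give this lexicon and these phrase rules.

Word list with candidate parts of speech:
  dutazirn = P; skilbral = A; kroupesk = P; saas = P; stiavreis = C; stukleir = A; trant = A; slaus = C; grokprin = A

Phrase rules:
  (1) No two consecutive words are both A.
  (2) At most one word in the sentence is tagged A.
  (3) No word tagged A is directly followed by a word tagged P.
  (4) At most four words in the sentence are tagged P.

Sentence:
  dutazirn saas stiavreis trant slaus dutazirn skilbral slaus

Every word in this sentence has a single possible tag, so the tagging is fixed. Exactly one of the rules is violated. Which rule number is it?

2

Fixed tagging: P P C A C P A C.
Rule check: R1 pass, R2 fail, R3 pass, R4 pass.
Only rule 2 fails.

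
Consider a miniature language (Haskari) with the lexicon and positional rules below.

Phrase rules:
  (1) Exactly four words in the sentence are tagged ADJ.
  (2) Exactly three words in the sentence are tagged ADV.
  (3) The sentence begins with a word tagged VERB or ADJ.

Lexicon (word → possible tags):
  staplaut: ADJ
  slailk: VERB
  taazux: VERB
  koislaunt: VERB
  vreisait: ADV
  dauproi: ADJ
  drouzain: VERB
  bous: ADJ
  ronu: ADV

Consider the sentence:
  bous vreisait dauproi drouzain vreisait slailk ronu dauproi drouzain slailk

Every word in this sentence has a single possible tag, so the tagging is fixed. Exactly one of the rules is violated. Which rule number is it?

Fixed tagging: ADJ ADV ADJ VERB ADV VERB ADV ADJ VERB VERB.
Rule check: R1 ✗, R2 ✓, R3 ✓.
Only rule 1 fails.

1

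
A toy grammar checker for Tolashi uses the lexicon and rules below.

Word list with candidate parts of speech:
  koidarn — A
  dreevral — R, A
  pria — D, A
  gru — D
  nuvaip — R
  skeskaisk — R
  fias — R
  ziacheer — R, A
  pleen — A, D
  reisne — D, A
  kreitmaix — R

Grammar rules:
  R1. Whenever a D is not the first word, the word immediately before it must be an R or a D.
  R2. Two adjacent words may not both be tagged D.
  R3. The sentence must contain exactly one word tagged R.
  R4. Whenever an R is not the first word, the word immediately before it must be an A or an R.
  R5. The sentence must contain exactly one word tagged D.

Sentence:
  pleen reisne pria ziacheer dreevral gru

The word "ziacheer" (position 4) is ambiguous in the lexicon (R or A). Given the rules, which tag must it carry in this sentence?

Candidates per position — 1:pleen {A,D}; 2:reisne {D,A}; 3:pria {D,A}; 4:ziacheer {R,A}; 5:dreevral {R,A}; 6:gru {D}.
Position 1: tagging it D would leave rule 5 unsatisfiable, so it must be A.
Position 2: tagging it D would leave rule 1 unsatisfiable, so it must be A.
Position 3: tagging it D would leave rule 1 unsatisfiable, so it must be A.
Position 5: tagging it A would leave rule 1 unsatisfiable, so it must be R.
Position 4: tagging it R would leave rule 3 unsatisfiable, so it must be A.
The unique satisfying tagging is: A A A A R D.
Check: rule 1 ok; rule 2 ok; rule 3 ok; rule 4 ok; rule 5 ok.

A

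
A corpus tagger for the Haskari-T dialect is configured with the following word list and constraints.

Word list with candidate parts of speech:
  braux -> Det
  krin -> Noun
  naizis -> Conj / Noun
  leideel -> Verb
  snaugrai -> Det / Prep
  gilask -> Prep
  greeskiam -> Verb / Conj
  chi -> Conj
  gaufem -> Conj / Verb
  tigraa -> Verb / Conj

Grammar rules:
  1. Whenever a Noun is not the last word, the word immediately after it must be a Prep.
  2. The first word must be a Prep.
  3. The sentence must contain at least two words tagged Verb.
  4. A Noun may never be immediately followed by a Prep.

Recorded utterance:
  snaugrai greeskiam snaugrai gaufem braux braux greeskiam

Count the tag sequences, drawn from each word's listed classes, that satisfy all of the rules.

8

Candidates per position — 1:snaugrai {Det,Prep}; 2:greeskiam {Verb,Conj}; 3:snaugrai {Det,Prep}; 4:gaufem {Conj,Verb}; 5:braux {Det}; 6:braux {Det}; 7:greeskiam {Verb,Conj}.
There are 32 candidate sequences in total.
Checking each against the rules leaves 8 sequences.
Count = 8.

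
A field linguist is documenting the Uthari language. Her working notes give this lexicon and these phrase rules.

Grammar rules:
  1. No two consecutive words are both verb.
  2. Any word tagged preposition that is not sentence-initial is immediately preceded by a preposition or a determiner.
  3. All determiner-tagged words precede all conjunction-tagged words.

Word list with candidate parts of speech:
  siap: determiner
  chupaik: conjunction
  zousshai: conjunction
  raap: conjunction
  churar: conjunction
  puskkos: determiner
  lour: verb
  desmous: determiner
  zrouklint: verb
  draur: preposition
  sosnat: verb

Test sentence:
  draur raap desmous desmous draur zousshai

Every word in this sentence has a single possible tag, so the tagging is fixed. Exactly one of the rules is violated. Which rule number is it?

3

Fixed tagging: preposition conjunction determiner determiner preposition conjunction.
Checking each rule: R1 ok, R2 ok, R3 fails.
Only rule 3 fails.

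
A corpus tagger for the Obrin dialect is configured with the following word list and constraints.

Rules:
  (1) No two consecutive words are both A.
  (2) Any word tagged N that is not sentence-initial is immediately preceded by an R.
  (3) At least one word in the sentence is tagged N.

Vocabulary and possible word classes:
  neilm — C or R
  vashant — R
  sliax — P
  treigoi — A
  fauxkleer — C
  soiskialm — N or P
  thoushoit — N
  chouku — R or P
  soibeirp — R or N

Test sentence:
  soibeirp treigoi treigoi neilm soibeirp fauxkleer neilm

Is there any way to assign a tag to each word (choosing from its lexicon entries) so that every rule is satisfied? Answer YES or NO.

Candidates per position — 1:soibeirp {R,N}; 2:treigoi {A}; 3:treigoi {A}; 4:neilm {C,R}; 5:soibeirp {R,N}; 6:fauxkleer {C}; 7:neilm {C,R}.
Rule 1 cannot be satisfied by any choice of tags from the lexicon.
So there is no consistent tagging.

NO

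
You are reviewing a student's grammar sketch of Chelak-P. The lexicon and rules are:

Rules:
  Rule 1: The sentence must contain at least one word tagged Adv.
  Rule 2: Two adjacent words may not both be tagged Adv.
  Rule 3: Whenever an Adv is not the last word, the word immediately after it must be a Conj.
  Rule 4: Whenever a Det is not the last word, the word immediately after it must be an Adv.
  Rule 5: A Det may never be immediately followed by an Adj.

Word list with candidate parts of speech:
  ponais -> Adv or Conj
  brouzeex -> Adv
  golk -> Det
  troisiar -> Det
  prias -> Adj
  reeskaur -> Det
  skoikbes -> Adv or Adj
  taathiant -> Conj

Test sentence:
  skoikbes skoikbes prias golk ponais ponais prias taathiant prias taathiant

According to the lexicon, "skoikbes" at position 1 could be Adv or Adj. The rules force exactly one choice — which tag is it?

Candidates per position — 1:skoikbes {Adv,Adj}; 2:skoikbes {Adv,Adj}; 3:prias {Adj}; 4:golk {Det}; 5:ponais {Adv,Conj}; 6:ponais {Adv,Conj}; 7:prias {Adj}; 8:taathiant {Conj}; 9:prias {Adj}; 10:taathiant {Conj}.
If word 1 were Adv, no tagging could satisfy rule 3; so word 1 is Adj.
If word 2 were Adv, no tagging could satisfy rule 3; so word 2 is Adj.
If word 5 were Conj, no tagging could satisfy rule 4; so word 5 is Adv.
If word 6 were Adv, no tagging could satisfy rule 2; so word 6 is Conj.
The only consistent sequence is: Adj Adj Adj Det Adv Conj Adj Conj Adj Conj.
Check: rule 1 satisfied; rule 2 satisfied; rule 3 satisfied; rule 4 satisfied; rule 5 satisfied.

Adj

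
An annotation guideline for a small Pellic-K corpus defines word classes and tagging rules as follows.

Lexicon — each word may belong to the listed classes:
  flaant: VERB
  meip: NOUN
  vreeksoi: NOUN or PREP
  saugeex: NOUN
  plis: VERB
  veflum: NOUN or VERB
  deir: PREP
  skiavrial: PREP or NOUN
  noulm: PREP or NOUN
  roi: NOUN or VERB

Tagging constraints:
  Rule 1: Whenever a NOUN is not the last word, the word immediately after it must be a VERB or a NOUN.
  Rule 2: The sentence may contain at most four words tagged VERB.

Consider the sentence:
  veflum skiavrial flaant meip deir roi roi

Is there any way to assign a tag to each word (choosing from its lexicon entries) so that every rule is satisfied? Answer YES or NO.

Candidates per position — 1:veflum {NOUN,VERB}; 2:skiavrial {PREP,NOUN}; 3:flaant {VERB}; 4:meip {NOUN}; 5:deir {PREP}; 6:roi {NOUN,VERB}; 7:roi {NOUN,VERB}.
Rule 1 cannot be satisfied by any choice of tags from the lexicon.
So there is no consistent tagging.

NO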